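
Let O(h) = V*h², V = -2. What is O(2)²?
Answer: 64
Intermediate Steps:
O(h) = -2*h²
O(2)² = (-2*2²)² = (-2*4)² = (-8)² = 64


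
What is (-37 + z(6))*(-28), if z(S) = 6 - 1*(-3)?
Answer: 784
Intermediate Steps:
z(S) = 9 (z(S) = 6 + 3 = 9)
(-37 + z(6))*(-28) = (-37 + 9)*(-28) = -28*(-28) = 784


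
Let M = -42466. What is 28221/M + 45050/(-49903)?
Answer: -3321405863/2119180798 ≈ -1.5673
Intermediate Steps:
28221/M + 45050/(-49903) = 28221/(-42466) + 45050/(-49903) = 28221*(-1/42466) + 45050*(-1/49903) = -28221/42466 - 45050/49903 = -3321405863/2119180798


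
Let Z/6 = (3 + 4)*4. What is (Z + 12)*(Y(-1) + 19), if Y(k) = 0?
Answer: 3420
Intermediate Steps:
Z = 168 (Z = 6*((3 + 4)*4) = 6*(7*4) = 6*28 = 168)
(Z + 12)*(Y(-1) + 19) = (168 + 12)*(0 + 19) = 180*19 = 3420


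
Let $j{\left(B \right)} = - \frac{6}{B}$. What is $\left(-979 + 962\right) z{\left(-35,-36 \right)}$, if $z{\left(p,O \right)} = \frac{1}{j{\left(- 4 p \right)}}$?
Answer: $\frac{1190}{3} \approx 396.67$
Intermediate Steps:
$z{\left(p,O \right)} = \frac{2 p}{3}$ ($z{\left(p,O \right)} = \frac{1}{\left(-6\right) \frac{1}{\left(-4\right) p}} = \frac{1}{\left(-6\right) \left(- \frac{1}{4 p}\right)} = \frac{1}{\frac{3}{2} \frac{1}{p}} = \frac{2 p}{3}$)
$\left(-979 + 962\right) z{\left(-35,-36 \right)} = \left(-979 + 962\right) \frac{2}{3} \left(-35\right) = \left(-17\right) \left(- \frac{70}{3}\right) = \frac{1190}{3}$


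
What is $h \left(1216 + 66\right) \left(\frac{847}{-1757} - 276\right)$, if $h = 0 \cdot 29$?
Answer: $0$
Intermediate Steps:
$h = 0$
$h \left(1216 + 66\right) \left(\frac{847}{-1757} - 276\right) = 0 \left(1216 + 66\right) \left(\frac{847}{-1757} - 276\right) = 0 \cdot 1282 \left(847 \left(- \frac{1}{1757}\right) - 276\right) = 0 \cdot 1282 \left(- \frac{121}{251} - 276\right) = 0 \cdot 1282 \left(- \frac{69397}{251}\right) = 0 \left(- \frac{88966954}{251}\right) = 0$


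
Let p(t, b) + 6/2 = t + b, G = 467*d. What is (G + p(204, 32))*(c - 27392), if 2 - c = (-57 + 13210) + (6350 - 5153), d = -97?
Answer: 1881054840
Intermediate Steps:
G = -45299 (G = 467*(-97) = -45299)
p(t, b) = -3 + b + t (p(t, b) = -3 + (t + b) = -3 + (b + t) = -3 + b + t)
c = -14348 (c = 2 - ((-57 + 13210) + (6350 - 5153)) = 2 - (13153 + 1197) = 2 - 1*14350 = 2 - 14350 = -14348)
(G + p(204, 32))*(c - 27392) = (-45299 + (-3 + 32 + 204))*(-14348 - 27392) = (-45299 + 233)*(-41740) = -45066*(-41740) = 1881054840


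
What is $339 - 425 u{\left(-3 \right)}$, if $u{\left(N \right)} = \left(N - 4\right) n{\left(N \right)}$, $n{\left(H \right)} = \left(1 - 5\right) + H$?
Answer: $-20486$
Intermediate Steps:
$n{\left(H \right)} = -4 + H$
$u{\left(N \right)} = \left(-4 + N\right)^{2}$ ($u{\left(N \right)} = \left(N - 4\right) \left(-4 + N\right) = \left(-4 + N\right) \left(-4 + N\right) = \left(-4 + N\right)^{2}$)
$339 - 425 u{\left(-3 \right)} = 339 - 425 \left(-4 - 3\right)^{2} = 339 - 425 \left(-7\right)^{2} = 339 - 20825 = -20486$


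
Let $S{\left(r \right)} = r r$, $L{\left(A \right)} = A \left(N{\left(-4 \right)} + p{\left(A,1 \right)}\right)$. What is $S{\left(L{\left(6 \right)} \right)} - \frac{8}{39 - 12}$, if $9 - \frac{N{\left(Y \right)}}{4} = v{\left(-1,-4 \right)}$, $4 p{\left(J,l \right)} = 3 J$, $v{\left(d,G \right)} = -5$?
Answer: $\frac{3557755}{27} \approx 1.3177 \cdot 10^{5}$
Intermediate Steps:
$p{\left(J,l \right)} = \frac{3 J}{4}$
$N{\left(Y \right)} = 56$ ($N{\left(Y \right)} = 36 - -20 = 36 + 20 = 56$)
$L{\left(A \right)} = A \left(56 + \frac{3 A}{4}\right)$
$S{\left(r \right)} = r^{2}$
$S{\left(L{\left(6 \right)} \right)} - \frac{8}{39 - 12} = \left(\frac{1}{4} \cdot 6 \left(224 + 3 \cdot 6\right)\right)^{2} - \frac{8}{39 - 12} = \left(\frac{1}{4} \cdot 6 \left(224 + 18\right)\right)^{2} - \frac{8}{27} = \left(\frac{1}{4} \cdot 6 \cdot 242\right)^{2} - \frac{8}{27} = 363^{2} - \frac{8}{27} = 131769 - \frac{8}{27} = \frac{3557755}{27}$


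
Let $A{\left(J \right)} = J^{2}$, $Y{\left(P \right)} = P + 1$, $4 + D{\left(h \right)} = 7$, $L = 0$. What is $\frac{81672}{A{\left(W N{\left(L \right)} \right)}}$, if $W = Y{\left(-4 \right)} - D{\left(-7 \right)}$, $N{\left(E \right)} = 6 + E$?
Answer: $\frac{3403}{54} \approx 63.018$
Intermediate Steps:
$D{\left(h \right)} = 3$ ($D{\left(h \right)} = -4 + 7 = 3$)
$Y{\left(P \right)} = 1 + P$
$W = -6$ ($W = \left(1 - 4\right) - 3 = -3 - 3 = -6$)
$\frac{81672}{A{\left(W N{\left(L \right)} \right)}} = \frac{81672}{\left(- 6 \left(6 + 0\right)\right)^{2}} = \frac{81672}{\left(\left(-6\right) 6\right)^{2}} = \frac{81672}{\left(-36\right)^{2}} = \frac{81672}{1296} = 81672 \cdot \frac{1}{1296} = \frac{3403}{54}$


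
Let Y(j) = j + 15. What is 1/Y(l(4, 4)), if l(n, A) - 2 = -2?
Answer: 1/15 ≈ 0.066667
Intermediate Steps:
l(n, A) = 0 (l(n, A) = 2 - 2 = 0)
Y(j) = 15 + j
1/Y(l(4, 4)) = 1/(15 + 0) = 1/15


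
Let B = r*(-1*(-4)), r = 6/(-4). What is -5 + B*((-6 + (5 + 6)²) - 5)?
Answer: -665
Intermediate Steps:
r = -3/2 (r = 6*(-¼) = -3/2 ≈ -1.5000)
B = -6 (B = -(-3)*(-4)/2 = -3/2*4 = -6)
-5 + B*((-6 + (5 + 6)²) - 5) = -5 - 6*((-6 + (5 + 6)²) - 5) = -5 - 6*((-6 + 11²) - 5) = -5 - 6*((-6 + 121) - 5) = -5 - 6*(115 - 5) = -5 - 6*110 = -5 - 660 = -665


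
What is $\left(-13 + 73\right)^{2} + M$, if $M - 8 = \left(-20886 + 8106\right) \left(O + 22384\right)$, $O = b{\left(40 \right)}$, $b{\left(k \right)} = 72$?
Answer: $-286984072$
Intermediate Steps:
$O = 72$
$M = -286987672$ ($M = 8 + \left(-20886 + 8106\right) \left(72 + 22384\right) = 8 - 286987680 = -286987672$)
$\left(-13 + 73\right)^{2} + M = \left(-13 + 73\right)^{2} - 286987672 = 60^{2} - 286987672 = 3600 - 286987672 = -286984072$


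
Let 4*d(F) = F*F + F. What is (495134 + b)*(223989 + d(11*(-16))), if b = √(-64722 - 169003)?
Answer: 114717101326 + 1158445*I*√9349 ≈ 1.1472e+11 + 1.1201e+8*I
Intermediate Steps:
b = 5*I*√9349 (b = √(-233725) = 5*I*√9349 ≈ 483.45*I)
d(F) = F/4 + F²/4 (d(F) = (F*F + F)/4 = (F² + F)/4 = (F + F²)/4 = F/4 + F²/4)
(495134 + b)*(223989 + d(11*(-16))) = (495134 + 5*I*√9349)*(223989 + (11*(-16))*(1 + 11*(-16))/4) = (495134 + 5*I*√9349)*(223989 + (¼)*(-176)*(1 - 176)) = (495134 + 5*I*√9349)*(223989 + (¼)*(-176)*(-175)) = (495134 + 5*I*√9349)*(223989 + 7700) = (495134 + 5*I*√9349)*231689 = 114717101326 + 1158445*I*√9349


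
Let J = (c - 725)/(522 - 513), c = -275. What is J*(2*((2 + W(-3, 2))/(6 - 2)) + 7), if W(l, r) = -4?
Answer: -2000/3 ≈ -666.67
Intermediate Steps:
J = -1000/9 (J = (-275 - 725)/(522 - 513) = -1000/9 ≈ -111.11)
J*(2*((2 + W(-3, 2))/(6 - 2)) + 7) = -1000*(2*((2 - 4)/(6 - 2)) + 7)/9 = -1000*(2*(-2/4) + 7)/9 = -1000*(2*(-2*1/4) + 7)/9 = -1000*(2*(-1/2) + 7)/9 = -1000*(-1 + 7)/9 = -1000/9*6 = -2000/3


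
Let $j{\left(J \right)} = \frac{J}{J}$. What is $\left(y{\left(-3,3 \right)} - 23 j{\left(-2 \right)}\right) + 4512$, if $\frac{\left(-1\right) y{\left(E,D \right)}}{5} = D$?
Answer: $4474$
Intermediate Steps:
$y{\left(E,D \right)} = - 5 D$
$j{\left(J \right)} = 1$
$\left(y{\left(-3,3 \right)} - 23 j{\left(-2 \right)}\right) + 4512 = \left(\left(-5\right) 3 - 23\right) + 4512 = \left(-15 - 23\right) + 4512 = -38 + 4512 = 4474$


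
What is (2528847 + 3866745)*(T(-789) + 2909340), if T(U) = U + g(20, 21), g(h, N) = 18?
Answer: 18602020627848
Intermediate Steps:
T(U) = 18 + U (T(U) = U + 18 = 18 + U)
(2528847 + 3866745)*(T(-789) + 2909340) = (2528847 + 3866745)*((18 - 789) + 2909340) = 6395592*(-771 + 2909340) = 6395592*2908569 = 18602020627848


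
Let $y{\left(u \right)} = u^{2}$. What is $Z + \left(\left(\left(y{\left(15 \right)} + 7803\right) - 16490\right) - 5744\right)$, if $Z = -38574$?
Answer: $-52780$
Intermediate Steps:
$Z + \left(\left(\left(y{\left(15 \right)} + 7803\right) - 16490\right) - 5744\right) = -38574 - 14206 = -52780$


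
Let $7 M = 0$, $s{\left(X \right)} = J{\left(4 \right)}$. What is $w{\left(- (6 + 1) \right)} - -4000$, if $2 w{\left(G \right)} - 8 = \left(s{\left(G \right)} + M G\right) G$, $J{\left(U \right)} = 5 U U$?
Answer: $3724$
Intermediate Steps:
$J{\left(U \right)} = 5 U^{2}$
$s{\left(X \right)} = 80$ ($s{\left(X \right)} = 5 \cdot 4^{2} = 5 \cdot 16 = 80$)
$M = 0$ ($M = \frac{1}{7} \cdot 0 = 0$)
$w{\left(G \right)} = 4 + 40 G$ ($w{\left(G \right)} = 4 + \frac{\left(80 + 0 G\right) G}{2} = 4 + \frac{\left(80 + 0\right) G}{2} = 4 + \frac{80 G}{2} = 4 + 40 G$)
$w{\left(- (6 + 1) \right)} - -4000 = \left(4 + 40 \left(- (6 + 1)\right)\right) - -4000 = \left(4 + 40 \left(\left(-1\right) 7\right)\right) + 4000 = \left(4 + 40 \left(-7\right)\right) + 4000 = \left(4 - 280\right) + 4000 = -276 + 4000 = 3724$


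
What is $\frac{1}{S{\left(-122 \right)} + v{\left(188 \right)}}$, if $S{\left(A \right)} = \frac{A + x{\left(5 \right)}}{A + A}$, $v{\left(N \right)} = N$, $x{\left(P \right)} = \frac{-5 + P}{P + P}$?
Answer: $\frac{2}{377} \approx 0.005305$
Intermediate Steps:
$x{\left(P \right)} = \frac{-5 + P}{2 P}$
$S{\left(A \right)} = \frac{1}{2}$ ($S{\left(A \right)} = \frac{A + \frac{-5 + 5}{2 \cdot 5}}{A + A} = \frac{A + \frac{1}{2} \cdot \frac{1}{5} \cdot 0}{2 A} = \left(A + 0\right) \frac{1}{2 A} = A \frac{1}{2 A} = \frac{1}{2}$)
$\frac{1}{S{\left(-122 \right)} + v{\left(188 \right)}} = \frac{1}{\frac{1}{2} + 188} = \frac{1}{\frac{377}{2}} = \frac{2}{377}$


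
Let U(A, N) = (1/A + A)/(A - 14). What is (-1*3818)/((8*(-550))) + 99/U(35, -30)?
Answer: 81211717/1348600 ≈ 60.219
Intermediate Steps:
U(A, N) = (A + 1/A)/(-14 + A)
(-1*3818)/((8*(-550))) + 99/U(35, -30) = (-1*3818)/((8*(-550))) + 99/(((1 + 35²)/(35*(-14 + 35)))) = -3818/(-4400) + 99/(((1/35)*(1 + 1225)/21)) = -3818*(-1/4400) + 99/(((1/35)*(1/21)*1226)) = 1909/2200 + 99/(1226/735) = 1909/2200 + 99*(735/1226) = 1909/2200 + 72765/1226 = 81211717/1348600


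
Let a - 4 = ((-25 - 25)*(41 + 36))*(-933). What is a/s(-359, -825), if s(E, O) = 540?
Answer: 1796027/270 ≈ 6652.0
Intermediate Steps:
a = 3592054 (a = 4 + ((-25 - 25)*(41 + 36))*(-933) = 4 - 50*77*(-933) = 4 - 3850*(-933) = 4 + 3592050 = 3592054)
a/s(-359, -825) = 3592054/540 = 3592054*(1/540) = 1796027/270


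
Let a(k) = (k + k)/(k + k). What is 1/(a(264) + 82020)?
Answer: 1/82021 ≈ 1.2192e-5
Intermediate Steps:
a(k) = 1 (a(k) = (2*k)/((2*k)) = (2*k)*(1/(2*k)) = 1)
1/(a(264) + 82020) = 1/(1 + 82020) = 1/82021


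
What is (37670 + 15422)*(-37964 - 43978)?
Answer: -4350464664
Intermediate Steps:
(37670 + 15422)*(-37964 - 43978) = 53092*(-81942) = -4350464664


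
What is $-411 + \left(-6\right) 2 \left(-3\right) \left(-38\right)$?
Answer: $-1779$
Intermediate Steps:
$-411 + \left(-6\right) 2 \left(-3\right) \left(-38\right) = -411 + \left(-12\right) \left(-3\right) \left(-38\right) = -411 + 36 \left(-38\right) = -411 - 1368 = -1779$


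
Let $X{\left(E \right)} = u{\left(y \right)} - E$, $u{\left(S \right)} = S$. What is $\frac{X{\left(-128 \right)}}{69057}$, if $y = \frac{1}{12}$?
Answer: $\frac{1537}{828684} \approx 0.0018547$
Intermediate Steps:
$y = \frac{1}{12} \approx 0.083333$
$X{\left(E \right)} = \frac{1}{12} - E$
$\frac{X{\left(-128 \right)}}{69057} = \frac{\frac{1}{12} - -128}{69057} = \left(\frac{1}{12} + 128\right) \frac{1}{69057} = \frac{1537}{12} \cdot \frac{1}{69057} = \frac{1537}{828684}$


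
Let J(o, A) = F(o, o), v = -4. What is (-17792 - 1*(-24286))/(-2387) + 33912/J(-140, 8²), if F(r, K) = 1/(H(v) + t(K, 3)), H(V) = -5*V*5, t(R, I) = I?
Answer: 8337631738/2387 ≈ 3.4929e+6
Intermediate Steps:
H(V) = -25*V
F(r, K) = 1/103 (F(r, K) = 1/(-25*(-4) + 3) = 1/(100 + 3) = 1/103)
J(o, A) = 1/103
(-17792 - 1*(-24286))/(-2387) + 33912/J(-140, 8²) = (-17792 - 1*(-24286))/(-2387) + 33912/(1/103) = (-17792 + 24286)*(-1/2387) + 33912*103 = 6494*(-1/2387) + 3492936 = -6494/2387 + 3492936 = 8337631738/2387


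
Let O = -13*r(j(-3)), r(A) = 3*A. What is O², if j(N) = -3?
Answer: 13689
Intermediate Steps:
O = 117 (O = -39*(-3) = -13*(-9) = 117)
O² = 117² = 13689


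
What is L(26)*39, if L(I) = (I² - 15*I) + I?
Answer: 12168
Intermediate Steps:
L(I) = I² - 14*I
L(26)*39 = (26*(-14 + 26))*39 = (26*12)*39 = 312*39 = 12168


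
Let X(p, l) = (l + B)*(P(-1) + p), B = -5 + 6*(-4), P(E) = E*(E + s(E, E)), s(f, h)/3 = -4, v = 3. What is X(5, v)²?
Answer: 219024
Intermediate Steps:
s(f, h) = -12 (s(f, h) = 3*(-4) = -12)
P(E) = E*(-12 + E) (P(E) = E*(E - 12) = E*(-12 + E))
B = -29 (B = -5 - 24 = -29)
X(p, l) = (-29 + l)*(13 + p) (X(p, l) = (l - 29)*(-(-12 - 1) + p) = (-29 + l)*(-1*(-13) + p) = (-29 + l)*(13 + p))
X(5, v)² = (-377 - 29*5 + 13*3 + 3*5)² = (-377 - 145 + 39 + 15)² = (-468)² = 219024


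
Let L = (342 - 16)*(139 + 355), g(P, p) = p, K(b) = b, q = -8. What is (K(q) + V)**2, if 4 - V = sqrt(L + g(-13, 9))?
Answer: 161069 + 8*sqrt(161053) ≈ 1.6428e+5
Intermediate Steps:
L = 161044 (L = 326*494 = 161044)
V = 4 - sqrt(161053) (V = 4 - sqrt(161044 + 9) = 4 - sqrt(161053) ≈ -397.31)
(K(q) + V)**2 = (-8 + (4 - sqrt(161053)))**2 = (-4 - sqrt(161053))**2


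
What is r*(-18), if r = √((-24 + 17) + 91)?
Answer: -36*√21 ≈ -164.97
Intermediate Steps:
r = 2*√21 (r = √(-7 + 91) = √84 = 2*√21 ≈ 9.1651)
r*(-18) = (2*√21)*(-18) = -36*√21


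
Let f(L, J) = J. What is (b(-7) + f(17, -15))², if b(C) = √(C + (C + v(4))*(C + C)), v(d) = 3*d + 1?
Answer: (15 - I*√91)² ≈ 134.0 - 286.18*I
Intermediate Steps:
v(d) = 1 + 3*d
b(C) = √(C + 2*C*(13 + C)) (b(C) = √(C + (C + (1 + 3*4))*(C + C)) = √(C + (C + (1 + 12))*(2*C)) = √(C + (C + 13)*(2*C)) = √(C + (13 + C)*(2*C)) = √(C + 2*C*(13 + C)))
(b(-7) + f(17, -15))² = (√(-7*(27 + 2*(-7))) - 15)² = (√(-7*(27 - 14)) - 15)² = (√(-7*13) - 15)² = (√(-91) - 15)² = (I*√91 - 15)² = (-15 + I*√91)²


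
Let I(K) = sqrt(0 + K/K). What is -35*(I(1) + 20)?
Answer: -735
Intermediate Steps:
I(K) = 1 (I(K) = sqrt(0 + 1) = sqrt(1) = 1)
-35*(I(1) + 20) = -35*(1 + 20) = -35*21 = -735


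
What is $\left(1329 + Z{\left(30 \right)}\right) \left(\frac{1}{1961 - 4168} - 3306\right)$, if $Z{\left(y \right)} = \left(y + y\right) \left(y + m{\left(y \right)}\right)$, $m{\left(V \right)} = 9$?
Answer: $- \frac{26770282467}{2207} \approx -1.213 \cdot 10^{7}$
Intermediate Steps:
$Z{\left(y \right)} = 2 y \left(9 + y\right)$ ($Z{\left(y \right)} = \left(y + y\right) \left(y + 9\right) = 2 y \left(9 + y\right)$)
$\left(1329 + Z{\left(30 \right)}\right) \left(\frac{1}{1961 - 4168} - 3306\right) = \left(1329 + 2 \cdot 30 \left(9 + 30\right)\right) \left(\frac{1}{1961 - 4168} - 3306\right) = \left(1329 + 2 \cdot 30 \cdot 39\right) \left(\frac{1}{-2207} - 3306\right) = \left(1329 + 2340\right) \left(- \frac{1}{2207} - 3306\right) = 3669 \left(- \frac{7296343}{2207}\right) = - \frac{26770282467}{2207}$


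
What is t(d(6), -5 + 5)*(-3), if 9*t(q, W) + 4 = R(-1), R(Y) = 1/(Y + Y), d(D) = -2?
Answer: 3/2 ≈ 1.5000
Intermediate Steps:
R(Y) = 1/(2*Y)
t(q, W) = -½ (t(q, W) = -4/9 + ((½)/(-1))/9 = -4/9 + ((½)*(-1))/9 = -4/9 + (⅑)*(-½) = -4/9 - 1/18 = -½)
t(d(6), -5 + 5)*(-3) = -½*(-3) = 3/2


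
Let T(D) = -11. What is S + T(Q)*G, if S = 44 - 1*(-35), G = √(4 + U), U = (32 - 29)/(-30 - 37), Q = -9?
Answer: 79 - 11*√17755/67 ≈ 57.123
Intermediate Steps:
U = -3/67 (U = 3/(-67) = 3*(-1/67) = -3/67 ≈ -0.044776)
G = √17755/67 (G = √(4 - 3/67) = √(265/67) = √17755/67 ≈ 1.9888)
S = 79 (S = 44 + 35 = 79)
S + T(Q)*G = 79 - 11*√17755/67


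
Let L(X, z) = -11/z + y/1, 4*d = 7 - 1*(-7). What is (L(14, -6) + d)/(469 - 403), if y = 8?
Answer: 20/99 ≈ 0.20202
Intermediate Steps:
d = 7/2 (d = (7 - 1*(-7))/4 = (7 + 7)/4 = (1/4)*14 = 7/2 ≈ 3.5000)
L(X, z) = 8 - 11/z (L(X, z) = -11/z + 8/1 = -11/z + 8*1 = -11/z + 8 = 8 - 11/z)
(L(14, -6) + d)/(469 - 403) = ((8 - 11/(-6)) + 7/2)/(469 - 403) = ((8 - 11*(-1/6)) + 7/2)/66 = ((8 + 11/6) + 7/2)*(1/66) = (59/6 + 7/2)*(1/66) = (40/3)*(1/66) = 20/99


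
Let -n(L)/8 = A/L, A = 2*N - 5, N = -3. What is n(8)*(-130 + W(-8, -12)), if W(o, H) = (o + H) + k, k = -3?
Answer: -1683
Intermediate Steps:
A = -11 (A = 2*(-3) - 5 = -6 - 5 = -11)
W(o, H) = -3 + H + o (W(o, H) = (o + H) - 3 = (H + o) - 3 = -3 + H + o)
n(L) = 88/L (n(L) = -(-88)/L = 88/L)
n(8)*(-130 + W(-8, -12)) = (88/8)*(-130 + (-3 - 12 - 8)) = (88*(⅛))*(-130 - 23) = 11*(-153) = -1683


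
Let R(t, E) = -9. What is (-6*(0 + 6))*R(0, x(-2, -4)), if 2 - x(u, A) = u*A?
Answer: 324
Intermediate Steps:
x(u, A) = 2 - A*u (x(u, A) = 2 - u*A = 2 - A*u)
(-6*(0 + 6))*R(0, x(-2, -4)) = -6*(0 + 6)*(-9) = -6*6*(-9) = -36*(-9) = 324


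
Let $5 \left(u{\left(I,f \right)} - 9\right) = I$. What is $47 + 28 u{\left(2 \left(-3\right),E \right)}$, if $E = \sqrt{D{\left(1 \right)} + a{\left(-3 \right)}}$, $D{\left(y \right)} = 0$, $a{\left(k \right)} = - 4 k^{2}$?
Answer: $\frac{1327}{5} \approx 265.4$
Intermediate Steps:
$E = 6 i$ ($E = \sqrt{0 - 4 \left(-3\right)^{2}} = \sqrt{0 - 36} = \sqrt{-36} = 6 i \approx 6.0 i$)
$u{\left(I,f \right)} = 9 + \frac{I}{5}$
$47 + 28 u{\left(2 \left(-3\right),E \right)} = 47 + 28 \left(9 + \frac{2 \left(-3\right)}{5}\right) = 47 + 28 \left(9 + \frac{1}{5} \left(-6\right)\right) = 47 + 28 \left(9 - \frac{6}{5}\right) = 47 + 28 \cdot \frac{39}{5} = 47 + \frac{1092}{5} = \frac{1327}{5}$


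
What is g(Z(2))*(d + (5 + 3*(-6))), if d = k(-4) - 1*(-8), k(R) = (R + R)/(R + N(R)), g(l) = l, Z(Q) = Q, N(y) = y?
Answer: -8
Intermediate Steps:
k(R) = 1 (k(R) = (R + R)/(R + R) = (2*R)/((2*R)) = (2*R)*(1/(2*R)) = 1)
d = 9 (d = 1 - 1*(-8) = 1 + 8 = 9)
g(Z(2))*(d + (5 + 3*(-6))) = 2*(9 + (5 + 3*(-6))) = 2*(9 + (5 - 18)) = 2*(9 - 13) = 2*(-4) = -8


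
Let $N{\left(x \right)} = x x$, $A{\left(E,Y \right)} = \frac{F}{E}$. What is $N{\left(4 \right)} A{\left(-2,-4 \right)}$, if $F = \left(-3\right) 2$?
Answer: $48$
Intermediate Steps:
$F = -6$
$A{\left(E,Y \right)} = - \frac{6}{E}$
$N{\left(x \right)} = x^{2}$
$N{\left(4 \right)} A{\left(-2,-4 \right)} = 4^{2} \left(- \frac{6}{-2}\right) = 16 \left(\left(-6\right) \left(- \frac{1}{2}\right)\right) = 16 \cdot 3 = 48$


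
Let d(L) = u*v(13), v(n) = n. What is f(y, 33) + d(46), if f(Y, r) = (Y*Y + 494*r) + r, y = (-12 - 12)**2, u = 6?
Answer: 348189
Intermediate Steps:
d(L) = 78 (d(L) = 6*13 = 78)
y = 576 (y = (-24)**2 = 576)
f(Y, r) = Y**2 + 495*r (f(Y, r) = (Y**2 + 494*r) + r = Y**2 + 495*r)
f(y, 33) + d(46) = (576**2 + 495*33) + 78 = (331776 + 16335) + 78 = 348111 + 78 = 348189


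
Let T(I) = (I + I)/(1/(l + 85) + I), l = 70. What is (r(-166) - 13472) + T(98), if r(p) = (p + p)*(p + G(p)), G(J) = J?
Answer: 1469790012/15191 ≈ 96754.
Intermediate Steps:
r(p) = 4*p² (r(p) = (p + p)*(p + p) = (2*p)*(2*p) = 4*p²)
T(I) = 2*I/(1/155 + I) (T(I) = (I + I)/(1/(70 + 85) + I) = (2*I)/(1/155 + I) = 2*I/(1/155 + I))
(r(-166) - 13472) + T(98) = (4*(-166)² - 13472) + 310*98/(1 + 155*98) = (4*27556 - 13472) + 310*98/(1 + 15190) = (110224 - 13472) + 310*98/15191 = 96752 + 310*98*(1/15191) = 96752 + 30380/15191 = 1469790012/15191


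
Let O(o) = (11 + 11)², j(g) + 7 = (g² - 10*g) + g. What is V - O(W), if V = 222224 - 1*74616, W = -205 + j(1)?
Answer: 147124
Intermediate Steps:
j(g) = -7 + g² - 9*g (j(g) = -7 + ((g² - 10*g) + g) = -7 + (g² - 9*g) = -7 + g² - 9*g)
W = -220 (W = -205 + (-7 + 1² - 9*1) = -205 + (-7 + 1 - 9) = -205 - 15 = -220)
O(o) = 484 (O(o) = 22² = 484)
V = 147608 (V = 222224 - 74616 = 147608)
V - O(W) = 147608 - 1*484 = 147608 - 484 = 147124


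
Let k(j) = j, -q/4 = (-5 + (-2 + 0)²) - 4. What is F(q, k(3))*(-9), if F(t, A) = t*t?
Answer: -3600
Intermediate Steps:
q = 20 (q = -4*((-5 + (-2 + 0)²) - 4) = -4*((-5 + (-2)²) - 4) = -4*((-5 + 4) - 4) = -4*(-1 - 4) = -4*(-5) = 20)
F(t, A) = t²
F(q, k(3))*(-9) = 20²*(-9) = 400*(-9) = -3600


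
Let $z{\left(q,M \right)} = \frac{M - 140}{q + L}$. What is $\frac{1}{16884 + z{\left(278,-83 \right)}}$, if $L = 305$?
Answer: $\frac{583}{9843149} \approx 5.9229 \cdot 10^{-5}$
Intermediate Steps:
$z{\left(q,M \right)} = \frac{-140 + M}{305 + q}$ ($z{\left(q,M \right)} = \frac{M - 140}{q + 305} = \frac{-140 + M}{305 + q}$)
$\frac{1}{16884 + z{\left(278,-83 \right)}} = \frac{1}{16884 + \frac{-140 - 83}{305 + 278}} = \frac{1}{16884 + \frac{1}{583} \left(-223\right)} = \frac{1}{16884 - \frac{223}{583}} = \frac{1}{\frac{9843149}{583}} = \frac{583}{9843149}$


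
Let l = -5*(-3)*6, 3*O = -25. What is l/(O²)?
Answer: 162/125 ≈ 1.2960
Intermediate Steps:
O = -25/3 (O = (⅓)*(-25) = -25/3 ≈ -8.3333)
l = 90 (l = 15*6 = 90)
l/(O²) = 90/((-25/3)²) = 90/(625/9) = 90*(9/625) = 162/125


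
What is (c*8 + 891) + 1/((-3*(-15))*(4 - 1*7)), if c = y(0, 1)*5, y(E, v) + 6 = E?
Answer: 87884/135 ≈ 650.99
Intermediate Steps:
y(E, v) = -6 + E
c = -30 (c = (-6 + 0)*5 = -6*5 = -30)
(c*8 + 891) + 1/((-3*(-15))*(4 - 1*7)) = (-30*8 + 891) + 1/((-3*(-15))*(4 - 1*7)) = (-240 + 891) + 1/(45*(4 - 7)) = 651 + 1/(45*(-3)) = 651 + 1/(-135) = 651 - 1/135 = 87884/135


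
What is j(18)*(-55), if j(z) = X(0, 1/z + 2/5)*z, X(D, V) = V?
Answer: -451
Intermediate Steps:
j(z) = z*(⅖ + 1/z) (j(z) = (1/z + 2/5)*z = (1/z + 2*(⅕))*z = (1/z + ⅖)*z = (⅖ + 1/z)*z = z*(⅖ + 1/z))
j(18)*(-55) = (1 + (⅖)*18)*(-55) = (1 + 36/5)*(-55) = (41/5)*(-55) = -451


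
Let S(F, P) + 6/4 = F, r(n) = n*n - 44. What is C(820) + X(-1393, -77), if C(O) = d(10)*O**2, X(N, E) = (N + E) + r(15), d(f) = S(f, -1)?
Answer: 5714111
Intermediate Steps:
r(n) = -44 + n**2 (r(n) = n**2 - 44 = -44 + n**2)
S(F, P) = -3/2 + F
d(f) = -3/2 + f
X(N, E) = 181 + E + N (X(N, E) = (N + E) + (-44 + 15**2) = (E + N) + (-44 + 225) = (E + N) + 181 = 181 + E + N)
C(O) = 17*O**2/2 (C(O) = (-3/2 + 10)*O**2 = 17*O**2/2)
C(820) + X(-1393, -77) = (17/2)*820**2 + (181 - 77 - 1393) = (17/2)*672400 - 1289 = 5715400 - 1289 = 5714111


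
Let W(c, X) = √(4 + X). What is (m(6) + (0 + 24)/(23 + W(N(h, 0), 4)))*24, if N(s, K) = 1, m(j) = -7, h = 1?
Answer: -74280/521 - 1152*√2/521 ≈ -145.70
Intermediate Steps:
(m(6) + (0 + 24)/(23 + W(N(h, 0), 4)))*24 = (-7 + (0 + 24)/(23 + √(4 + 4)))*24 = (-7 + 24/(23 + √8))*24 = (-7 + 24/(23 + 2*√2))*24 = -168 + 576/(23 + 2*√2)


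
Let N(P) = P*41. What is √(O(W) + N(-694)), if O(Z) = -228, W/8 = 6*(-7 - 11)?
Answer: I*√28682 ≈ 169.36*I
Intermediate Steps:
W = -864 (W = 8*(6*(-7 - 11)) = 8*(6*(-18)) = 8*(-108) = -864)
N(P) = 41*P
√(O(W) + N(-694)) = √(-228 + 41*(-694)) = √(-228 - 28454) = √(-28682) = I*√28682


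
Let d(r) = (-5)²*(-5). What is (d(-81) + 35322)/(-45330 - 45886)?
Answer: -35197/91216 ≈ -0.38586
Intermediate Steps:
d(r) = -125 (d(r) = 25*(-5) = -125)
(d(-81) + 35322)/(-45330 - 45886) = (-125 + 35322)/(-45330 - 45886) = 35197/(-91216) = 35197*(-1/91216) = -35197/91216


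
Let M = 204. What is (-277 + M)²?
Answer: 5329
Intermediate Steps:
(-277 + M)² = (-277 + 204)² = (-73)² = 5329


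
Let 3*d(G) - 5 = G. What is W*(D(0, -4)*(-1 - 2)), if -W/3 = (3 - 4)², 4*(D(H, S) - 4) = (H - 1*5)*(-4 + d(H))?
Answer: 249/4 ≈ 62.250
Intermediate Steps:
d(G) = 5/3 + G/3
D(H, S) = 4 + (-5 + H)*(-7/3 + H/3)/4 (D(H, S) = 4 + ((H - 1*5)*(-4 + (5/3 + H/3)))/4 = 4 + ((H - 5)*(-7/3 + H/3))/4 = 4 + ((-5 + H)*(-7/3 + H/3))/4 = 4 + (-5 + H)*(-7/3 + H/3)/4)
W = -3 (W = -3*(3 - 4)² = -3*(-1)² = -3*1 = -3)
W*(D(0, -4)*(-1 - 2)) = -3*(83/12 - 1*0 + (1/12)*0²)*(-1 - 2) = -3*(83/12 + 0 + (1/12)*0)*(-3) = -3*(83/12 + 0 + 0)*(-3) = -83*(-3)/4 = -3*(-83/4) = 249/4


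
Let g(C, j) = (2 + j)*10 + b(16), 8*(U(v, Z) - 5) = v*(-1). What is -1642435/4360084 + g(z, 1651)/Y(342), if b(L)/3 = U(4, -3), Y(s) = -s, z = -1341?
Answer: -3028865101/62131197 ≈ -48.750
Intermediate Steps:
U(v, Z) = 5 - v/8 (U(v, Z) = 5 + (v*(-1))/8 = 5 + (-v)/8 = 5 - v/8)
b(L) = 27/2 (b(L) = 3*(5 - ⅛*4) = 3*(5 - ½) = 3*(9/2) = 27/2)
g(C, j) = 67/2 + 10*j (g(C, j) = (2 + j)*10 + 27/2 = (20 + 10*j) + 27/2 = 67/2 + 10*j)
-1642435/4360084 + g(z, 1651)/Y(342) = -1642435/4360084 + (67/2 + 10*1651)/((-1*342)) = -1642435*1/4360084 + (67/2 + 16510)/(-342) = -1642435/4360084 + (33087/2)*(-1/342) = -1642435/4360084 - 11029/228 = -3028865101/62131197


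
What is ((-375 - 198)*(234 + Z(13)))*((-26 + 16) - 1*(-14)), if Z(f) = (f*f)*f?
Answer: -5571852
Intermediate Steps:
Z(f) = f**3 (Z(f) = f**2*f = f**3)
((-375 - 198)*(234 + Z(13)))*((-26 + 16) - 1*(-14)) = ((-375 - 198)*(234 + 13**3))*((-26 + 16) - 1*(-14)) = (-573*(234 + 2197))*(-10 + 14) = -573*2431*4 = -1392963*4 = -5571852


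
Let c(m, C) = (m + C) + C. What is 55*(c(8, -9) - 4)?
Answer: -770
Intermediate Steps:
c(m, C) = m + 2*C (c(m, C) = (C + m) + C = m + 2*C)
55*(c(8, -9) - 4) = 55*((8 + 2*(-9)) - 4) = 55*((8 - 18) - 4) = 55*(-10 - 4) = 55*(-14) = -770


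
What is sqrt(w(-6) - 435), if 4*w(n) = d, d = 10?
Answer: I*sqrt(1730)/2 ≈ 20.797*I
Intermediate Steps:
w(n) = 5/2 (w(n) = (1/4)*10 = 5/2)
sqrt(w(-6) - 435) = sqrt(5/2 - 435) = sqrt(-865/2) = I*sqrt(1730)/2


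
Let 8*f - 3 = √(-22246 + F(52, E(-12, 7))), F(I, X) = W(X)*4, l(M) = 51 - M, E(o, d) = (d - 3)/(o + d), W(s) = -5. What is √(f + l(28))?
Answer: √(374 + 6*I*√2474)/4 ≈ 5.1614 + 1.8069*I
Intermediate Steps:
E(o, d) = (-3 + d)/(d + o)
F(I, X) = -20 (F(I, X) = -5*4 = -20)
f = 3/8 + 3*I*√2474/8 (f = 3/8 + √(-22246 - 20)/8 = 3/8 + √(-22266)/8 = 3/8 + (3*I*√2474)/8 = 3/8 + 3*I*√2474/8 ≈ 0.375 + 18.652*I)
√(f + l(28)) = √((3/8 + 3*I*√2474/8) + (51 - 1*28)) = √((3/8 + 3*I*√2474/8) + (51 - 28)) = √((3/8 + 3*I*√2474/8) + 23) = √(187/8 + 3*I*√2474/8)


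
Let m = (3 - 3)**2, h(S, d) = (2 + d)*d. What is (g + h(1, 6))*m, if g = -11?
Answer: 0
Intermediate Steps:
h(S, d) = d*(2 + d)
m = 0 (m = 0**2 = 0)
(g + h(1, 6))*m = (-11 + 6*(2 + 6))*0 = (-11 + 6*8)*0 = (-11 + 48)*0 = 37*0 = 0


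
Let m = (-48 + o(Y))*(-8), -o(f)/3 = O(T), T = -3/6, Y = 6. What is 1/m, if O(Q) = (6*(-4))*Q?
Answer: 1/672 ≈ 0.0014881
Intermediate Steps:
T = -1/2 (T = -3*1/6 = -1/2 ≈ -0.50000)
O(Q) = -24*Q
o(f) = -36 (o(f) = -(-72)*(-1)/2 = -3*12 = -36)
m = 672 (m = (-48 - 36)*(-8) = -84*(-8) = 672)
1/m = 1/672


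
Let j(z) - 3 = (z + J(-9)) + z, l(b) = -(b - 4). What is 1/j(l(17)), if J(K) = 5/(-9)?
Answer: -9/212 ≈ -0.042453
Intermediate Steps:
J(K) = -5/9 (J(K) = 5*(-⅑) = -5/9)
l(b) = 4 - b (l(b) = -(-4 + b) = 4 - b)
j(z) = 22/9 + 2*z (j(z) = 3 + ((z - 5/9) + z) = 3 + ((-5/9 + z) + z) = 3 + (-5/9 + 2*z) = 22/9 + 2*z)
1/j(l(17)) = 1/(22/9 + 2*(4 - 1*17)) = 1/(22/9 + 2*(4 - 17)) = 1/(22/9 + 2*(-13)) = 1/(22/9 - 26) = 1/(-212/9) = -9/212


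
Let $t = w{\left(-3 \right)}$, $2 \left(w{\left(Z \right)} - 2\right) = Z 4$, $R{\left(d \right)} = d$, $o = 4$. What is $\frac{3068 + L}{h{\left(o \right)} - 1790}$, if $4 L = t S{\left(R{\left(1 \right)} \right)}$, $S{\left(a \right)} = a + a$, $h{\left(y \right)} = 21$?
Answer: $- \frac{3066}{1769} \approx -1.7332$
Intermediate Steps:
$S{\left(a \right)} = 2 a$
$w{\left(Z \right)} = 2 + 2 Z$ ($w{\left(Z \right)} = 2 + \frac{Z 4}{2} = 2 + \frac{4 Z}{2} = 2 + 2 Z$)
$t = -4$ ($t = 2 + 2 \left(-3\right) = 2 - 6 = -4$)
$L = -2$ ($L = \frac{\left(-4\right) 2 \cdot 1}{4} = \frac{\left(-4\right) 2}{4} = \frac{1}{4} \left(-8\right) = -2$)
$\frac{3068 + L}{h{\left(o \right)} - 1790} = \frac{3068 - 2}{21 - 1790} = \frac{3066}{-1769} = 3066 \left(- \frac{1}{1769}\right) = - \frac{3066}{1769}$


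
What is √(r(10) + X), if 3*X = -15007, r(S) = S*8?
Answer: I*√44301/3 ≈ 70.159*I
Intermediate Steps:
r(S) = 8*S
X = -15007/3 (X = (⅓)*(-15007) = -15007/3 ≈ -5002.3)
√(r(10) + X) = √(8*10 - 15007/3) = √(80 - 15007/3) = √(-14767/3) = I*√44301/3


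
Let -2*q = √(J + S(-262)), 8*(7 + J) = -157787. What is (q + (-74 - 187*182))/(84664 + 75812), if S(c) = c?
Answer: -8527/40119 - I*√35542/427936 ≈ -0.21254 - 0.00044055*I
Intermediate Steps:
J = -157843/8 (J = -7 + (⅛)*(-157787) = -7 - 157787/8 = -157843/8 ≈ -19730.)
q = -3*I*√35542/8 (q = -√(-157843/8 - 262)/2 = -3*I*√35542/8 ≈ -70.697*I)
(q + (-74 - 187*182))/(84664 + 75812) = (-3*I*√35542/8 + (-74 - 187*182))/(84664 + 75812) = (-3*I*√35542/8 + (-74 - 34034))/160476 = (-3*I*√35542/8 - 34108)*(1/160476) = (-34108 - 3*I*√35542/8)*(1/160476) = -8527/40119 - I*√35542/427936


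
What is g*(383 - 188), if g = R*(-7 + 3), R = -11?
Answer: 8580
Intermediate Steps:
g = 44 (g = -11*(-7 + 3) = -11*(-4) = 44)
g*(383 - 188) = 44*(383 - 188) = 44*195 = 8580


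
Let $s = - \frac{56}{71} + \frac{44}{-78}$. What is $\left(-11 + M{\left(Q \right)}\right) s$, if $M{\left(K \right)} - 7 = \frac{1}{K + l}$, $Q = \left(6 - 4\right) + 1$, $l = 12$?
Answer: $\frac{221014}{41535} \approx 5.3212$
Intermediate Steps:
$Q = 3$ ($Q = 2 + 1 = 3$)
$M{\left(K \right)} = 7 + \frac{1}{12 + K}$ ($M{\left(K \right)} = 7 + \frac{1}{K + 12} = 7 + \frac{1}{12 + K}$)
$s = - \frac{3746}{2769}$ ($s = \left(-56\right) \frac{1}{71} + 44 \left(- \frac{1}{78}\right) = - \frac{56}{71} - \frac{22}{39} = - \frac{3746}{2769} \approx -1.3528$)
$\left(-11 + M{\left(Q \right)}\right) s = \left(-11 + \frac{85 + 7 \cdot 3}{12 + 3}\right) \left(- \frac{3746}{2769}\right) = \left(-11 + \frac{85 + 21}{15}\right) \left(- \frac{3746}{2769}\right) = \left(-11 + \frac{1}{15} \cdot 106\right) \left(- \frac{3746}{2769}\right) = \left(-11 + \frac{106}{15}\right) \left(- \frac{3746}{2769}\right) = \left(- \frac{59}{15}\right) \left(- \frac{3746}{2769}\right) = \frac{221014}{41535}$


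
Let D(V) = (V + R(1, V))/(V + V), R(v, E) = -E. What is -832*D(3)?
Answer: 0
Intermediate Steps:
D(V) = 0 (D(V) = (V - V)/(V + V) = 0/((2*V)) = 0*(1/(2*V)) = 0)
-832*D(3) = -832*0 = 0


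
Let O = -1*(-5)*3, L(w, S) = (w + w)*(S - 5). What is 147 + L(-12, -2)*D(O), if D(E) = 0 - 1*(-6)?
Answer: 1155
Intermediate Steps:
L(w, S) = 2*w*(-5 + S) (L(w, S) = (2*w)*(-5 + S) = 2*w*(-5 + S))
O = 15 (O = 5*3 = 15)
D(E) = 6 (D(E) = 0 + 6 = 6)
147 + L(-12, -2)*D(O) = 147 + (2*(-12)*(-5 - 2))*6 = 147 + (2*(-12)*(-7))*6 = 147 + 168*6 = 147 + 1008 = 1155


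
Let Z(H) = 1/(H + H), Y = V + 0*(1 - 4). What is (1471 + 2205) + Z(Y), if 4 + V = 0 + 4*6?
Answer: 147041/40 ≈ 3676.0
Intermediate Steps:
V = 20 (V = -4 + (0 + 4*6) = -4 + (0 + 24) = -4 + 24 = 20)
Y = 20 (Y = 20 + 0*(1 - 4) = 20 + 0*(-3) = 20 + 0 = 20)
Z(H) = 1/(2*H)
(1471 + 2205) + Z(Y) = (1471 + 2205) + (1/2)/20 = 3676 + (1/2)*(1/20) = 3676 + 1/40 = 147041/40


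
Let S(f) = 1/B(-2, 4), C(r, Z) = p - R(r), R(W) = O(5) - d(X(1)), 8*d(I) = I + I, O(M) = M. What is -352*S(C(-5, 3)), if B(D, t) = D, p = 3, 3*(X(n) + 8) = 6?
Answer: 176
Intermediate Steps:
X(n) = -6 (X(n) = -8 + (⅓)*6 = -8 + 2 = -6)
d(I) = I/4 (d(I) = (I + I)/8 = (2*I)/8 = I/4)
R(W) = 13/2 (R(W) = 5 - (-6)/4 = 5 - 1*(-3/2) = 5 + 3/2 = 13/2)
C(r, Z) = -7/2 (C(r, Z) = 3 - 1*13/2 = 3 - 13/2 = -7/2)
S(f) = -½ (S(f) = 1/(-2) = 1*(-½) = -½)
-352*S(C(-5, 3)) = -352*(-½) = 176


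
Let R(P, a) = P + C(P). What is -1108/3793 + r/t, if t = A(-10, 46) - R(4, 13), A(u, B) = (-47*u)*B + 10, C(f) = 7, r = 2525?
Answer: -14376527/82000867 ≈ -0.17532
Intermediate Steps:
R(P, a) = 7 + P (R(P, a) = P + 7 = 7 + P)
A(u, B) = 10 - 47*B*u (A(u, B) = -47*B*u + 10 = 10 - 47*B*u)
t = 21619 (t = (10 - 47*46*(-10)) - (7 + 4) = (10 + 21620) - 1*11 = 21630 - 11 = 21619)
-1108/3793 + r/t = -1108/3793 + 2525/21619 = -14376527/82000867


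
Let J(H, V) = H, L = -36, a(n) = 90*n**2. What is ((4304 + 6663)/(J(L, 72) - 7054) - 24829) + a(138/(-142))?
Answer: -884422882557/35740690 ≈ -24746.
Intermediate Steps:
((4304 + 6663)/(J(L, 72) - 7054) - 24829) + a(138/(-142)) = ((4304 + 6663)/(-36 - 7054) - 24829) + 90*(138/(-142))**2 = (10967/(-7090) - 24829) + 90*(138*(-1/142))**2 = (10967*(-1/7090) - 24829) + 90*(-69/71)**2 = (-10967/7090 - 24829) + 90*(4761/5041) = -176048577/7090 + 428490/5041 = -884422882557/35740690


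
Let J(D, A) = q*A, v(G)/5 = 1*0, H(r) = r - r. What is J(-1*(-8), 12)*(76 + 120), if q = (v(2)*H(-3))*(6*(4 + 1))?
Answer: 0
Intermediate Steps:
H(r) = 0
v(G) = 0 (v(G) = 5*(1*0) = 5*0 = 0)
q = 0 (q = (0*0)*(6*(4 + 1)) = 0*(6*5) = 0*30 = 0)
J(D, A) = 0 (J(D, A) = 0*A = 0)
J(-1*(-8), 12)*(76 + 120) = 0*(76 + 120) = 0*196 = 0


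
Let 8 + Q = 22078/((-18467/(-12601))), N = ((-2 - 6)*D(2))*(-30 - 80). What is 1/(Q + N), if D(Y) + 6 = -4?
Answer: 18467/115547542 ≈ 0.00015982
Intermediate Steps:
D(Y) = -10 (D(Y) = -6 - 4 = -10)
N = -8800 (N = ((-2 - 6)*(-10))*(-30 - 80) = -8*(-10)*(-110) = 80*(-110) = -8800)
Q = 278057142/18467 (Q = -8 + 22078/((-18467/(-12601))) = -8 + 22078/((-18467*(-1/12601))) = -8 + 22078/(18467/12601) = -8 + 22078*(12601/18467) = -8 + 278204878/18467 = 278057142/18467 ≈ 15057.)
1/(Q + N) = 1/(278057142/18467 - 8800) = 1/(115547542/18467) = 18467/115547542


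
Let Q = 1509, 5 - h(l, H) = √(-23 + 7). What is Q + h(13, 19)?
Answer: 1514 - 4*I ≈ 1514.0 - 4.0*I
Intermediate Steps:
h(l, H) = 5 - 4*I (h(l, H) = 5 - √(-23 + 7) = 5 - √(-16) = 5 - 4*I)
Q + h(13, 19) = 1509 + (5 - 4*I) = 1514 - 4*I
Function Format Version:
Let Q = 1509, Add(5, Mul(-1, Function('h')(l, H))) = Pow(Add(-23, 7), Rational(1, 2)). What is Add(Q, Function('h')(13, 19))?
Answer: Add(1514, Mul(-4, I)) ≈ Add(1514.0, Mul(-4.0000, I))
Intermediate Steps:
Function('h')(l, H) = Add(5, Mul(-4, I)) (Function('h')(l, H) = Add(5, Mul(-1, Pow(Add(-23, 7), Rational(1, 2)))) = Add(5, Mul(-1, Pow(-16, Rational(1, 2)))) = Add(5, Mul(-1, Mul(4, I))) = Add(5, Mul(-4, I)))
Add(Q, Function('h')(13, 19)) = Add(1509, Add(5, Mul(-4, I))) = Add(1514, Mul(-4, I))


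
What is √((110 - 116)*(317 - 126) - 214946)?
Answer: 2*I*√54023 ≈ 464.86*I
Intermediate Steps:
√((110 - 116)*(317 - 126) - 214946) = √(-6*191 - 214946) = √(-1146 - 214946) = √(-216092) = 2*I*√54023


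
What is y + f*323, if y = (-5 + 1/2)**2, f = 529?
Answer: 683549/4 ≈ 1.7089e+5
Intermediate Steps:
y = 81/4 (y = (-5 + 1/2)**2 = (-9/2)**2 = 81/4 ≈ 20.250)
y + f*323 = 81/4 + 529*323 = 81/4 + 170867 = 683549/4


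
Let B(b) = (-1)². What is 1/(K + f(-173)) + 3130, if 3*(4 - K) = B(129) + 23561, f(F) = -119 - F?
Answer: 24401479/7796 ≈ 3130.0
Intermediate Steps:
B(b) = 1
K = -7850 (K = 4 - (1 + 23561)/3 = 4 - ⅓*23562 = 4 - 7854 = -7850)
1/(K + f(-173)) + 3130 = 1/(-7850 + (-119 - 1*(-173))) + 3130 = 1/(-7850 + (-119 + 173)) + 3130 = 1/(-7850 + 54) + 3130 = 1/(-7796) + 3130 = -1/7796 + 3130 = 24401479/7796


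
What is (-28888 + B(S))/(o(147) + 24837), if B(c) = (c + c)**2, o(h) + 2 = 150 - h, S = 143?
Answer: 26454/12419 ≈ 2.1301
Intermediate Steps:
o(h) = 148 - h (o(h) = -2 + (150 - h) = 148 - h)
B(c) = 4*c**2 (B(c) = (2*c)**2 = 4*c**2)
(-28888 + B(S))/(o(147) + 24837) = (-28888 + 4*143**2)/((148 - 1*147) + 24837) = (-28888 + 4*20449)/((148 - 147) + 24837) = (-28888 + 81796)/(1 + 24837) = 52908/24838 = 52908*(1/24838) = 26454/12419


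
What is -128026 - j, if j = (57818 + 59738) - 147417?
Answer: -98165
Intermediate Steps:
j = -29861 (j = 117556 - 147417 = -29861)
-128026 - j = -128026 - 1*(-29861) = -128026 + 29861 = -98165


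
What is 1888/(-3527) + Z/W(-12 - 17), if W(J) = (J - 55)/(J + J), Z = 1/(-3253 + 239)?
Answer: -239100427/446475876 ≈ -0.53553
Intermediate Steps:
Z = -1/3014 (Z = 1/(-3014) = -1/3014 ≈ -0.00033179)
W(J) = (-55 + J)/(2*J) (W(J) = (-55 + J)/((2*J)) = (-55 + J)*(1/(2*J)) = (-55 + J)/(2*J))
1888/(-3527) + Z/W(-12 - 17) = 1888/(-3527) - 2*(-12 - 17)/(-55 + (-12 - 17))/3014 = 1888*(-1/3527) - (-58/(-55 - 29))/3014 = -1888/3527 - 1/(3014*((1/2)*(-1/29)*(-84))) = -1888/3527 - 1/(3014*42/29) = -1888/3527 - 1/3014*29/42 = -1888/3527 - 29/126588 = -239100427/446475876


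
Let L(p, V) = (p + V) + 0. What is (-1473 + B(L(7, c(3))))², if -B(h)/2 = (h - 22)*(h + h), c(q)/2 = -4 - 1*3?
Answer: 5221225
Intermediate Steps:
c(q) = -14 (c(q) = 2*(-4 - 1*3) = 2*(-4 - 3) = 2*(-7) = -14)
L(p, V) = V + p (L(p, V) = (V + p) + 0 = V + p)
B(h) = -4*h*(-22 + h) (B(h) = -2*(h - 22)*(h + h) = -2*(-22 + h)*2*h = -4*h*(-22 + h))
(-1473 + B(L(7, c(3))))² = (-1473 + 4*(-14 + 7)*(22 - (-14 + 7)))² = (-1473 + 4*(-7)*(22 - 1*(-7)))² = (-1473 + 4*(-7)*(22 + 7))² = (-1473 + 4*(-7)*29)² = (-1473 - 812)² = (-2285)² = 5221225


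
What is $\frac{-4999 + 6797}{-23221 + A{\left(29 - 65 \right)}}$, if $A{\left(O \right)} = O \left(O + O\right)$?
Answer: $- \frac{1798}{20629} \approx -0.087159$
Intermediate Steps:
$A{\left(O \right)} = 2 O^{2}$ ($A{\left(O \right)} = O 2 O = 2 O^{2}$)
$\frac{-4999 + 6797}{-23221 + A{\left(29 - 65 \right)}} = \frac{-4999 + 6797}{-23221 + 2 \left(29 - 65\right)^{2}} = \frac{1798}{-23221 + 2 \left(-36\right)^{2}} = \frac{1798}{-23221 + 2 \cdot 1296} = \frac{1798}{-23221 + 2592} = \frac{1798}{-20629} = 1798 \left(- \frac{1}{20629}\right) = - \frac{1798}{20629}$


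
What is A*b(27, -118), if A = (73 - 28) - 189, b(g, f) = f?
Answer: 16992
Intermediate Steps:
A = -144 (A = 45 - 189 = -144)
A*b(27, -118) = -144*(-118) = 16992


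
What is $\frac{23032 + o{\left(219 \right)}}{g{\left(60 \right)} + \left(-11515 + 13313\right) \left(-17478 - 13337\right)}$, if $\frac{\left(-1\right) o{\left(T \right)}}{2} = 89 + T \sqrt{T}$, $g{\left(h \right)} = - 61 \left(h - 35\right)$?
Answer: $- \frac{7618}{18468965} + \frac{146 \sqrt{219}}{18468965} \approx -0.00029549$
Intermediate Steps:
$g{\left(h \right)} = 2135 - 61 h$ ($g{\left(h \right)} = - 61 \left(-35 + h\right) = 2135 - 61 h$)
$o{\left(T \right)} = -178 - 2 T^{\frac{3}{2}}$ ($o{\left(T \right)} = - 2 \left(89 + T \sqrt{T}\right) = - 2 \left(89 + T^{\frac{3}{2}}\right) = -178 - 2 T^{\frac{3}{2}}$)
$\frac{23032 + o{\left(219 \right)}}{g{\left(60 \right)} + \left(-11515 + 13313\right) \left(-17478 - 13337\right)} = \frac{23032 - \left(178 + 2 \cdot 219^{\frac{3}{2}}\right)}{\left(2135 - 3660\right) + \left(-11515 + 13313\right) \left(-17478 - 13337\right)} = \frac{23032 - \left(178 + 2 \cdot 219 \sqrt{219}\right)}{\left(2135 - 3660\right) + 1798 \left(-30815\right)} = \frac{23032 - \left(178 + 438 \sqrt{219}\right)}{-1525 - 55405370} = \frac{22854 - 438 \sqrt{219}}{-55406895} = \left(22854 - 438 \sqrt{219}\right) \left(- \frac{1}{55406895}\right) = - \frac{7618}{18468965} + \frac{146 \sqrt{219}}{18468965}$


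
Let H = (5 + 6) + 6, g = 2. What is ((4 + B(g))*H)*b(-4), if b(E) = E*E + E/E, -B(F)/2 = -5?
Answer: 4046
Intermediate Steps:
B(F) = 10 (B(F) = -2*(-5) = 10)
H = 17 (H = 11 + 6 = 17)
b(E) = 1 + E² (b(E) = E² + 1 = 1 + E²)
((4 + B(g))*H)*b(-4) = ((4 + 10)*17)*(1 + (-4)²) = (14*17)*(1 + 16) = 238*17 = 4046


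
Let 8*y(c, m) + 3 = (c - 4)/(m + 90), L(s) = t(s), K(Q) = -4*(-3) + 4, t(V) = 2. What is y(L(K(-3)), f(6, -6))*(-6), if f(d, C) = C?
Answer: 127/56 ≈ 2.2679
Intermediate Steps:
K(Q) = 16 (K(Q) = 12 + 4 = 16)
L(s) = 2
y(c, m) = -3/8 + (-4 + c)/(8*(90 + m)) (y(c, m) = -3/8 + ((c - 4)/(m + 90))/8 = -3/8 + ((-4 + c)/(90 + m))/8 = -3/8 + (-4 + c)/(8*(90 + m)))
y(L(K(-3)), f(6, -6))*(-6) = ((-274 + 2 - 3*(-6))/(8*(90 - 6)))*(-6) = ((1/8)*(-274 + 2 + 18)/84)*(-6) = ((1/8)*(1/84)*(-254))*(-6) = -127/336*(-6) = 127/56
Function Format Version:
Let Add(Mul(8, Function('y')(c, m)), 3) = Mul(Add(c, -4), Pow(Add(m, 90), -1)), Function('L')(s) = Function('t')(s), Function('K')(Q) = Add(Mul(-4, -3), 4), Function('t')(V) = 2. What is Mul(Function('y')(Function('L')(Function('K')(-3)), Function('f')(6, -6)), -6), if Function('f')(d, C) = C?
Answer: Rational(127, 56) ≈ 2.2679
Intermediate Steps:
Function('K')(Q) = 16 (Function('K')(Q) = Add(12, 4) = 16)
Function('L')(s) = 2
Function('y')(c, m) = Add(Rational(-3, 8), Mul(Rational(1, 8), Pow(Add(90, m), -1), Add(-4, c))) (Function('y')(c, m) = Add(Rational(-3, 8), Mul(Rational(1, 8), Mul(Add(c, -4), Pow(Add(m, 90), -1)))) = Add(Rational(-3, 8), Mul(Rational(1, 8), Mul(Add(-4, c), Pow(Add(90, m), -1)))) = Add(Rational(-3, 8), Mul(Rational(1, 8), Mul(Pow(Add(90, m), -1), Add(-4, c)))) = Add(Rational(-3, 8), Mul(Rational(1, 8), Pow(Add(90, m), -1), Add(-4, c))))
Mul(Function('y')(Function('L')(Function('K')(-3)), Function('f')(6, -6)), -6) = Mul(Mul(Rational(1, 8), Pow(Add(90, -6), -1), Add(-274, 2, Mul(-3, -6))), -6) = Mul(Mul(Rational(1, 8), Pow(84, -1), Add(-274, 2, 18)), -6) = Mul(Mul(Rational(1, 8), Rational(1, 84), -254), -6) = Mul(Rational(-127, 336), -6) = Rational(127, 56)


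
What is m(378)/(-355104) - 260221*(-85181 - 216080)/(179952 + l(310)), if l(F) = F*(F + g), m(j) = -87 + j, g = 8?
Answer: 85920304544213/305271072 ≈ 2.8146e+5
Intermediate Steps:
l(F) = F*(8 + F) (l(F) = F*(F + 8) = F*(8 + F))
m(378)/(-355104) - 260221*(-85181 - 216080)/(179952 + l(310)) = (-87 + 378)/(-355104) - 260221*(-85181 - 216080)/(179952 + 310*(8 + 310)) = 291*(-1/355104) - 260221*(-301261/(179952 + 310*318)) = -97/118368 - 260221*(-301261/(179952 + 98580)) = -97/118368 - 260221/(278532*(-1/301261)) = -97/118368 - 260221/(-278532/301261) = -97/118368 - 260221*(-301261/278532) = -97/118368 + 78394438681/278532 = 85920304544213/305271072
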